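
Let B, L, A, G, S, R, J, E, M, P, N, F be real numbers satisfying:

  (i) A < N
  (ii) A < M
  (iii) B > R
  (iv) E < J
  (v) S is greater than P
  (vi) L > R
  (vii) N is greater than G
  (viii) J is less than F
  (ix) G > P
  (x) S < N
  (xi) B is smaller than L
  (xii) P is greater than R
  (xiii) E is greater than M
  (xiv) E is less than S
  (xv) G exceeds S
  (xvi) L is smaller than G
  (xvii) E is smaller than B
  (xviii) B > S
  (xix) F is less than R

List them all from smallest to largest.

Nothing is placed below A, so it is least; from there A < M; M < E; E < J; J < F; F < R; R < P; P < S; S < B; B < L; L < G; G < N, each given directly.

A < M < E < J < F < R < P < S < B < L < G < N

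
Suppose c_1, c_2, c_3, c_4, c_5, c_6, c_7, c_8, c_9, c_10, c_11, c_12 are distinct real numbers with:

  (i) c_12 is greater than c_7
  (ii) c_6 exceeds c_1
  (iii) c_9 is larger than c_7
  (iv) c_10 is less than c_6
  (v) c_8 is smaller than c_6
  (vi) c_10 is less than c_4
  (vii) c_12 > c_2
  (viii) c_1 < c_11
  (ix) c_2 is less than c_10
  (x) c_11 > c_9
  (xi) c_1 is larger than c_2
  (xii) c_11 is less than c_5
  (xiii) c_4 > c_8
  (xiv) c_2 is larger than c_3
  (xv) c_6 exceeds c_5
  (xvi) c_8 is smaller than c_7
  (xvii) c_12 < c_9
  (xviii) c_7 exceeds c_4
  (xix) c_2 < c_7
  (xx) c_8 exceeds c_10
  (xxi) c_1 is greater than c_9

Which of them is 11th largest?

Chaining the given pairs: c_3 < c_2 < c_10 < c_8 < c_4 < c_7 < c_12 < c_9 < c_1 < c_11 < c_5 < c_6.
The 11th largest is c_2.

c_2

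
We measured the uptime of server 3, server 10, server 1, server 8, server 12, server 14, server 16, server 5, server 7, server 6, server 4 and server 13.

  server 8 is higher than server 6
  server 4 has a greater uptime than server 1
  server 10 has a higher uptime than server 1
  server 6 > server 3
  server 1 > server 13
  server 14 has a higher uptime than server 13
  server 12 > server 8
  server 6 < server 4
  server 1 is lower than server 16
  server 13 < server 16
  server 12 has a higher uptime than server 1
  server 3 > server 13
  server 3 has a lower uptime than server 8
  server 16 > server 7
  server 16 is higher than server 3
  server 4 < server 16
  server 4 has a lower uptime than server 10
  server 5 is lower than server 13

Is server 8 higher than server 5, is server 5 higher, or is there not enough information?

server 8

Link the given pairs in sequence: server 5 < server 13; server 13 < server 3; server 3 < server 6; server 6 < server 8.
Together: server 5 < server 13 < server 3 < server 6 < server 8.
So server 8 is higher.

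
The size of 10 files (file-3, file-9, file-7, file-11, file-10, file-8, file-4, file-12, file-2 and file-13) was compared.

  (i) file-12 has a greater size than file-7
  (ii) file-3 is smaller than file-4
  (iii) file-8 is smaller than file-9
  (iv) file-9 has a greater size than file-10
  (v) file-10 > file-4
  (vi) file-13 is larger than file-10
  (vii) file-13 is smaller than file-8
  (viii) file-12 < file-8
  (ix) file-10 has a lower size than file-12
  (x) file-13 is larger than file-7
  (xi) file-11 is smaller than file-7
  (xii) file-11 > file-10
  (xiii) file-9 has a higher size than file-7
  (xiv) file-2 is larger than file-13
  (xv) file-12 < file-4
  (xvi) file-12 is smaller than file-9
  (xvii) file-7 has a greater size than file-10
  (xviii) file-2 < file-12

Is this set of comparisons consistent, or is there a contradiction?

Chaining the given relations yields file-4 < file-10 < file-11 < file-7 < file-13 < file-2 < file-12, so file-4 < file-12. But one relation states file-12 < file-4. These cannot both hold.

inconsistent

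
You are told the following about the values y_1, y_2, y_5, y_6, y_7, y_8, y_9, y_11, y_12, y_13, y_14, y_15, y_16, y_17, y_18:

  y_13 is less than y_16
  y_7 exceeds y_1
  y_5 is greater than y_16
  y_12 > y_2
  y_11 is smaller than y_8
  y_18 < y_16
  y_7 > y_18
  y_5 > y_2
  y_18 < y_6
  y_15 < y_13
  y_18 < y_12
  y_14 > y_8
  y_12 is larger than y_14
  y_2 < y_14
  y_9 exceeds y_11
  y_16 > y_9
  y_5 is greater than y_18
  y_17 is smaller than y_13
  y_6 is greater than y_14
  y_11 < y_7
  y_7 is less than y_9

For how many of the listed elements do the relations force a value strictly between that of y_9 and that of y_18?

1

Chaining upward from y_18 reaches: y_7, y_12, y_16, y_5, y_6.
Chaining downward from y_9 reaches: y_11, y_1, y_7.
Strictly between y_18 and y_9 are those in both lists: y_7 — 1 element.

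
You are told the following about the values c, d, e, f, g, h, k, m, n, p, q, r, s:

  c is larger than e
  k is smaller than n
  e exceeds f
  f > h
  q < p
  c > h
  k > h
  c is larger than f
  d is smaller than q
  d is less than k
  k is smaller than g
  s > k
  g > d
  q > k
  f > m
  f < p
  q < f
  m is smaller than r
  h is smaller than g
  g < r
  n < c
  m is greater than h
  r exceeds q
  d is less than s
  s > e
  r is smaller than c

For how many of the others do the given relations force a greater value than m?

6

The elements the relations force above m are f, e, p, s, r, c — no chain reaches any other.
That is 6.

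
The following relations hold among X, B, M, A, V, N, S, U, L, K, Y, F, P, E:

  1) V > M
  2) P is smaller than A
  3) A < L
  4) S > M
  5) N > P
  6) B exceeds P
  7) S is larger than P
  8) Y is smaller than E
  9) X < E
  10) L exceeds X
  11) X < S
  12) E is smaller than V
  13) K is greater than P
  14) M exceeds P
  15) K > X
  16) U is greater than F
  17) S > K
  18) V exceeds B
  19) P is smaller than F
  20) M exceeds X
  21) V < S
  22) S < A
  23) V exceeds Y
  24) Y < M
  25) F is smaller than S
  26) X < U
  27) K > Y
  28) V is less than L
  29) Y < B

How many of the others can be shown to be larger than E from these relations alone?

4

Directly above E: V.
One step further: S, L (3 so far).
One step further: A (4 so far).
Nothing else is reachable above E; 4 in all.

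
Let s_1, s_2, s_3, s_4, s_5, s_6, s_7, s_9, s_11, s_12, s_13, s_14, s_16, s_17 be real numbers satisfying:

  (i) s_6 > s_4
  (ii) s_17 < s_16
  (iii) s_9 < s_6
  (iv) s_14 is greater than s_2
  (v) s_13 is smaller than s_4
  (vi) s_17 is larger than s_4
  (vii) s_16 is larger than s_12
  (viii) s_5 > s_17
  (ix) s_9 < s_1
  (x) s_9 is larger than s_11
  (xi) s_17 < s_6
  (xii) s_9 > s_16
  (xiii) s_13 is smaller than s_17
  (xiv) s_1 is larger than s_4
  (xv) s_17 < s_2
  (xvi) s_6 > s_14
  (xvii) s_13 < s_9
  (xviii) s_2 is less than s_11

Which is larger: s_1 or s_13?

s_13 < s_4 and s_4 < s_17 give s_13 < s_17.
With s_17 < s_2: s_13 < s_4 < s_17 < s_2.
Then s_2 < s_11 extends the chain to s_11.
Then s_11 < s_9 extends the chain to s_9.
Then s_9 < s_1 extends the chain to s_1.
So s_13 < s_1; s_1 is the larger of the two.

s_1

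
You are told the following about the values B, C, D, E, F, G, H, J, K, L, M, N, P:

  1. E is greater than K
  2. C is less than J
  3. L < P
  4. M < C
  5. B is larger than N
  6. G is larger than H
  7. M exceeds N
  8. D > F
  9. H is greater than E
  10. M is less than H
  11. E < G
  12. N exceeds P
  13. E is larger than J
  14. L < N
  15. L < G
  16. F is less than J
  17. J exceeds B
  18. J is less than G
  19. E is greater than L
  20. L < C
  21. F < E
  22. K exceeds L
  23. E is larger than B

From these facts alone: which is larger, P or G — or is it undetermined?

Chaining the given relations: P < N < M < C < J < E < H < G.
So G is larger.

G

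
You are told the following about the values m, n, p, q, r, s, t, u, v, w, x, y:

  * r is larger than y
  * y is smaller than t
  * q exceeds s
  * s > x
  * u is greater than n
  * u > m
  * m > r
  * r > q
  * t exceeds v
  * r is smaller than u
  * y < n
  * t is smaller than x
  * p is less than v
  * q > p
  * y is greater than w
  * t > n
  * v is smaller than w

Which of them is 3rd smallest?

Piecing the relations together gives one ordering: p < v < w < y < n < t < x < s < q < r < m < u.
The 3rd smallest is w.

w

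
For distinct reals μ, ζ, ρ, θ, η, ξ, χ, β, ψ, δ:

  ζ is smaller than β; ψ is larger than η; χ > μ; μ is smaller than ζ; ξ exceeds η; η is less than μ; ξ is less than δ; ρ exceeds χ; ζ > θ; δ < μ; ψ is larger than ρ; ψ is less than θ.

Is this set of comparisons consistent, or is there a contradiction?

The single ordering η < ξ < δ < μ < χ < ρ < ψ < θ < ζ < β satisfies every listed relation, so no contradiction arises.

consistent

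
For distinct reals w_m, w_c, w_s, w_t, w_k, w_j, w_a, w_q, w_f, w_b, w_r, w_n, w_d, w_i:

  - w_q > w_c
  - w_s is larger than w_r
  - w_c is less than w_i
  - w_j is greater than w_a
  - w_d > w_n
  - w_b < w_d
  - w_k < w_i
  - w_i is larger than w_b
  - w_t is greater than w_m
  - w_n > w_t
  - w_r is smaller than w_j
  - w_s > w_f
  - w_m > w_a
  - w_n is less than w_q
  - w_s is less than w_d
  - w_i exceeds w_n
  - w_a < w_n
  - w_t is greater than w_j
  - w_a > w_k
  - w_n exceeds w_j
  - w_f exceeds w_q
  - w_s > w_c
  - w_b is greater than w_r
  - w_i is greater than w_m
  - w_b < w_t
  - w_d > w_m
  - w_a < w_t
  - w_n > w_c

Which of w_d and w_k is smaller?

w_k

Link the given pairs in sequence: w_k < w_a; w_a < w_t; w_t < w_n; w_n < w_q; w_q < w_f; w_f < w_s; w_s < w_d.
Chaining these gives w_k < w_a < w_t < w_n < w_q < w_f < w_s < w_d.
So w_k < w_d; w_k is the smaller of the two.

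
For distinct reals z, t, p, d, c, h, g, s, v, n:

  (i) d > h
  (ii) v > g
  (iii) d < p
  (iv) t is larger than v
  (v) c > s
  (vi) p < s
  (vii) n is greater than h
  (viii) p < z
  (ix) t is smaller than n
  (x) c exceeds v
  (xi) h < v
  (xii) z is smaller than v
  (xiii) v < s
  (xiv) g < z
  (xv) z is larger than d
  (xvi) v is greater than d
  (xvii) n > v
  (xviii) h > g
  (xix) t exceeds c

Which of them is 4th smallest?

Chaining the given pairs: g < h < d < p < z < v < s < c < t < n.
The 4th smallest is p.

p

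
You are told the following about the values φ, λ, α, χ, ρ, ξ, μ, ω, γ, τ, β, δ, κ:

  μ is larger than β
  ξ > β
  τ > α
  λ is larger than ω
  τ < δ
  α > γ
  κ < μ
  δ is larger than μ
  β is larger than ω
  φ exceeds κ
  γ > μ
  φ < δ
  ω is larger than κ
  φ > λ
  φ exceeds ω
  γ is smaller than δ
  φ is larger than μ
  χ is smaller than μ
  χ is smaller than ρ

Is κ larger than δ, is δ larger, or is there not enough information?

κ < ω and ω < β give κ < β.
Then β < μ extends the chain to μ.
Then μ < γ extends the chain to γ.
Then γ < α extends the chain to α.
With α < τ: κ < ω < β < μ < γ < α < τ.
Then τ < δ extends the chain to δ.
So δ is larger.

δ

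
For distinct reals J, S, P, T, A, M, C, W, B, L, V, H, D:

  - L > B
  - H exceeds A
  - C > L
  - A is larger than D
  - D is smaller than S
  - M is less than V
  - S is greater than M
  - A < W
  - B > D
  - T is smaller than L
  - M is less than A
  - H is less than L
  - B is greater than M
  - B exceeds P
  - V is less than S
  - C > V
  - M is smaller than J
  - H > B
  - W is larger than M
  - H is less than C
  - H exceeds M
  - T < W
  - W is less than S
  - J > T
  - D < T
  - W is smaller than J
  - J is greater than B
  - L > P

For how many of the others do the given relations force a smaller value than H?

The elements the relations force below H are M, P, D, B, A — no chain reaches any other.
That is 5.

5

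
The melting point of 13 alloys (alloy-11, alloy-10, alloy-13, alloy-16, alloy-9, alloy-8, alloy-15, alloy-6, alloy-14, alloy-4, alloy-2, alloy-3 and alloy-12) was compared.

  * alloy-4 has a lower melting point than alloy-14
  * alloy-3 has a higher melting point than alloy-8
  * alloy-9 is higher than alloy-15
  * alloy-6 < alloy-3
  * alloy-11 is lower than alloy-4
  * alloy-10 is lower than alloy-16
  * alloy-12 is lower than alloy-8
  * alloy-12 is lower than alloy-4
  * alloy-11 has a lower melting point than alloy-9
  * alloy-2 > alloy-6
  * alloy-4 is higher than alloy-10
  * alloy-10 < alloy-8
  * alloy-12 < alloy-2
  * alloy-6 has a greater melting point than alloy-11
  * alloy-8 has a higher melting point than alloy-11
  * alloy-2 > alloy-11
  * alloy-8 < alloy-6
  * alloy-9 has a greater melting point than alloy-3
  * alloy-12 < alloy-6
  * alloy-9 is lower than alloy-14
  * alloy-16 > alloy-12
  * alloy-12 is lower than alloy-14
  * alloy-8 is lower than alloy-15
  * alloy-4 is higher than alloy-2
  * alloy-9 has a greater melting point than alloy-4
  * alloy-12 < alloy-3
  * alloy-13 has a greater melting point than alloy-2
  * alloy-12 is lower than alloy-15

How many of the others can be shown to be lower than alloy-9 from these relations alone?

From alloy-9 the given relations immediately reach alloy-11, alloy-15, alloy-3, alloy-4.
From those, alloy-12, alloy-10, alloy-8, alloy-6, alloy-2 — 9 in total.
No other element is forced below alloy-9 by the given relations, so the count is 9.

9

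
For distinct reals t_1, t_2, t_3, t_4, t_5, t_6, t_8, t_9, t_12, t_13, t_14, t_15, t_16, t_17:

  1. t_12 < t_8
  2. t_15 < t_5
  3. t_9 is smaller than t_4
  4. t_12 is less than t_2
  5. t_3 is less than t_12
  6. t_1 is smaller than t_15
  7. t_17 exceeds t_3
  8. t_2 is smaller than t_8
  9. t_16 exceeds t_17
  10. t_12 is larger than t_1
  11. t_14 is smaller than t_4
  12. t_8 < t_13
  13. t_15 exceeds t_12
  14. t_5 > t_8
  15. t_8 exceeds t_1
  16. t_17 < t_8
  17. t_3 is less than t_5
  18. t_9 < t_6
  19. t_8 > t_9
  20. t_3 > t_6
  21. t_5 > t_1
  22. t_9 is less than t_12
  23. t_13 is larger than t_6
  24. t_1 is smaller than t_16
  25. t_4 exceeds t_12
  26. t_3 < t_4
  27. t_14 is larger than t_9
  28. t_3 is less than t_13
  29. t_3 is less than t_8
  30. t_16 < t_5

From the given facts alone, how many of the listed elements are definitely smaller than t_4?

6

The elements the relations force below t_4 are t_9, t_1, t_6, t_14, t_3, t_12 — no chain reaches any other.
That is 6.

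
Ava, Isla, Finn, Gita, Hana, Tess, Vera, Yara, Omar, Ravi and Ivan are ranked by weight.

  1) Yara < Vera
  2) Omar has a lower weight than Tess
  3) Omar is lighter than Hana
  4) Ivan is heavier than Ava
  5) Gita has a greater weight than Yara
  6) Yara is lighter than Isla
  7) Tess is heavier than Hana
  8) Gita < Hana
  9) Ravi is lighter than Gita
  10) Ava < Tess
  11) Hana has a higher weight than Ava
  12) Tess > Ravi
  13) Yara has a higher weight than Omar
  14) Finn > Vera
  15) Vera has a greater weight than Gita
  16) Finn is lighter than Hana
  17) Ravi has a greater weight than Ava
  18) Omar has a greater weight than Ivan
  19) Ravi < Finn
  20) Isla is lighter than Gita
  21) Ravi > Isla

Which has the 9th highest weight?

Omar

Chaining the given pairs: Ava < Ivan < Omar < Yara < Isla < Ravi < Gita < Vera < Finn < Hana < Tess.
Counting 9 from the largest end gives Omar.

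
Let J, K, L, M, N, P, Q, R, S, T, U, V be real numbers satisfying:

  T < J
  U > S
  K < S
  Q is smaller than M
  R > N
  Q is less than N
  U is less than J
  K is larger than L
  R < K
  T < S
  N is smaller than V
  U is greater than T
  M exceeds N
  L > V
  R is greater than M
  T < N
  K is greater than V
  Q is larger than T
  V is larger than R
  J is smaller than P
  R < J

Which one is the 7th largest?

V

Piecing the relations together gives one ordering: T < Q < N < M < R < V < L < K < S < U < J < P.
The 7th largest is V.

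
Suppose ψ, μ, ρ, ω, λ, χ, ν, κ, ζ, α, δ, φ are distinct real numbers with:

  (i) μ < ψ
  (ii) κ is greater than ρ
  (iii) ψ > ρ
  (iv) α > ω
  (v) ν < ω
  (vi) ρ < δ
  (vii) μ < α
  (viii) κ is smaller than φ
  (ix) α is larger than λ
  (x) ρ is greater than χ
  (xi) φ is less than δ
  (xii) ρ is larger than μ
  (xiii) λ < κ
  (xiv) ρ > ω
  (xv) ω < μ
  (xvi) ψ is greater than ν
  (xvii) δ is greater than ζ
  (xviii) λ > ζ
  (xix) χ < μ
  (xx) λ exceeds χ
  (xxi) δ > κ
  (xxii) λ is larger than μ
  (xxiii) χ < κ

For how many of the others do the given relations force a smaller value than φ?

8

The elements the relations force below φ are ν, χ, ω, ζ, μ, ρ, λ, κ — no chain reaches any other.
That is 8.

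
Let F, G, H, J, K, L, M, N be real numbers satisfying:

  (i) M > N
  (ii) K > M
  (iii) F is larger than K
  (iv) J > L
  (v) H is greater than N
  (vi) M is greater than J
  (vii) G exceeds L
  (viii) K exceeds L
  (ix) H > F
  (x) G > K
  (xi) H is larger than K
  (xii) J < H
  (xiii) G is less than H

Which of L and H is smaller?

L

Chaining the given relations: L < J < M < K < F < H.
So L < H; L is the smaller of the two.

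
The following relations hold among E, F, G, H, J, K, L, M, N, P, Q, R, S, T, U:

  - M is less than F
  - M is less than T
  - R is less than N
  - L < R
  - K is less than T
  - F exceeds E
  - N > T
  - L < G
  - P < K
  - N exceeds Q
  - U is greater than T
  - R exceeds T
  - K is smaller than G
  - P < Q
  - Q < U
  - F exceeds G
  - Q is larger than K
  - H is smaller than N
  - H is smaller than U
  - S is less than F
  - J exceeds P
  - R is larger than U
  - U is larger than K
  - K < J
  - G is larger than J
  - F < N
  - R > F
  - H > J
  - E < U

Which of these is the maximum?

N

Chaining downward from N: directly below it, T, Q, H, F, R; then P, M, L, K, E, S, J, G, U.
That covers every other element, and nothing is given above N, so N is the maximum.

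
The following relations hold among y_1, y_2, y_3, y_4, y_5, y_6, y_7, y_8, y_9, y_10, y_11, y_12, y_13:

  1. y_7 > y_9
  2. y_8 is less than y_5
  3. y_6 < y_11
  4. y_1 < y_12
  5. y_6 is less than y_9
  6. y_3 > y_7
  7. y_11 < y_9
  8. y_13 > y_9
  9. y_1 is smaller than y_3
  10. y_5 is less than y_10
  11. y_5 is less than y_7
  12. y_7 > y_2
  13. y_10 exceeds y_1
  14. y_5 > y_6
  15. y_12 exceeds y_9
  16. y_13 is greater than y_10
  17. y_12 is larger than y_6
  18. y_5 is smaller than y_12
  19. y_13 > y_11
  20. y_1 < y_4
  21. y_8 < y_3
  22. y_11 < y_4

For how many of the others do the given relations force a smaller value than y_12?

6

Directly below y_12: y_6, y_1, y_5, y_9.
One step further: y_8, y_11 (6 so far).
No other element is forced below y_12 by the given relations, so the count is 6.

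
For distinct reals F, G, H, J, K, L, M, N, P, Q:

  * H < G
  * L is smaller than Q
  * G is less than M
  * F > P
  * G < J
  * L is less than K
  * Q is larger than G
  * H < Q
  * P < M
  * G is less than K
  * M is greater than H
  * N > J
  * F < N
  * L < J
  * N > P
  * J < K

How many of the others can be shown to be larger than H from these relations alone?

6

From H the given relations immediately reach G, M, Q.
From those, J, K — 5 in total.
From those, N — 6 in total.
No other element is forced above H by the given relations, so the count is 6.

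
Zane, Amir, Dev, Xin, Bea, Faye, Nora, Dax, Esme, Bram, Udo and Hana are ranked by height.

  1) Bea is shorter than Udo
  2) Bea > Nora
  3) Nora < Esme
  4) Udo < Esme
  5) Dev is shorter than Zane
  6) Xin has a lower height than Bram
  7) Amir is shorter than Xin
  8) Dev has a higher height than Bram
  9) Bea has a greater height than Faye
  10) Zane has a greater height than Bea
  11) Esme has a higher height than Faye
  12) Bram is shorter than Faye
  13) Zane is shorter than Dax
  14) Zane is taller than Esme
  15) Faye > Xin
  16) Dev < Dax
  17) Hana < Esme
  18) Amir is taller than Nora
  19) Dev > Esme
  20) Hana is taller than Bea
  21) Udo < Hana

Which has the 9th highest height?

Bram

The consecutive relations fix a unique order: Nora < Amir < Xin < Bram < Faye < Bea < Udo < Hana < Esme < Dev < Zane < Dax.
Counting 9 from the largest end gives Bram.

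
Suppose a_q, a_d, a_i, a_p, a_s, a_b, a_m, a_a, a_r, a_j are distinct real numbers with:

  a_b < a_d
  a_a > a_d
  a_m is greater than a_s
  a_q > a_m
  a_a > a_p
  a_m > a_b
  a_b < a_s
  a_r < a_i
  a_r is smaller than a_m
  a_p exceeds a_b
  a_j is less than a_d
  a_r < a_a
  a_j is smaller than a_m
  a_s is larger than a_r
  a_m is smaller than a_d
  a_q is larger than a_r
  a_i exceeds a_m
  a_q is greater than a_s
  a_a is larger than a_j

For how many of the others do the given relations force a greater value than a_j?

5

The elements the relations force above a_j are a_m, a_d, a_q, a_a, a_i — no chain reaches any other.
That is 5.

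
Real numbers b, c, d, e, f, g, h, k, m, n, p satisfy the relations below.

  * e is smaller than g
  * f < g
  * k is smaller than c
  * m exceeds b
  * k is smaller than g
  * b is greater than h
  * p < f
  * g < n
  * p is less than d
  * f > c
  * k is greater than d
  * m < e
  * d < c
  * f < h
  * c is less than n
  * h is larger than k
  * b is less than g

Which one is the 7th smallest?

b

Piecing the relations together gives one ordering: p < d < k < c < f < h < b < m < e < g < n.
Counting 7 from the smallest end gives b.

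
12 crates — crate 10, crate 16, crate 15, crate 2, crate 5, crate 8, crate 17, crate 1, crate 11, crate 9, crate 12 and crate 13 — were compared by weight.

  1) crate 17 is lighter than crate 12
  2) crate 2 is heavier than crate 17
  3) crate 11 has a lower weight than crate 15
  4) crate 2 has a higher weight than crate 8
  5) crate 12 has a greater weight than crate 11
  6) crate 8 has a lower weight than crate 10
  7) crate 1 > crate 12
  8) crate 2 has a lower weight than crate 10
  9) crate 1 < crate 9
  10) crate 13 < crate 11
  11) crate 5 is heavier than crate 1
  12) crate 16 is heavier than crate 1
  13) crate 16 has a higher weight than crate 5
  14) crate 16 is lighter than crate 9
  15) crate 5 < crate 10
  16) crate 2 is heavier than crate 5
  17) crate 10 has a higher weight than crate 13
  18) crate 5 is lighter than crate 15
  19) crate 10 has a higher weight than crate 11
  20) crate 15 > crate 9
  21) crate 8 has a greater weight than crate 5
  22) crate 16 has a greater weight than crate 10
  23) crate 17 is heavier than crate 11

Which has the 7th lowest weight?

Piecing the relations together gives one ordering: crate 13 < crate 11 < crate 17 < crate 12 < crate 1 < crate 5 < crate 8 < crate 2 < crate 10 < crate 16 < crate 9 < crate 15.
The 7th smallest is crate 8.

crate 8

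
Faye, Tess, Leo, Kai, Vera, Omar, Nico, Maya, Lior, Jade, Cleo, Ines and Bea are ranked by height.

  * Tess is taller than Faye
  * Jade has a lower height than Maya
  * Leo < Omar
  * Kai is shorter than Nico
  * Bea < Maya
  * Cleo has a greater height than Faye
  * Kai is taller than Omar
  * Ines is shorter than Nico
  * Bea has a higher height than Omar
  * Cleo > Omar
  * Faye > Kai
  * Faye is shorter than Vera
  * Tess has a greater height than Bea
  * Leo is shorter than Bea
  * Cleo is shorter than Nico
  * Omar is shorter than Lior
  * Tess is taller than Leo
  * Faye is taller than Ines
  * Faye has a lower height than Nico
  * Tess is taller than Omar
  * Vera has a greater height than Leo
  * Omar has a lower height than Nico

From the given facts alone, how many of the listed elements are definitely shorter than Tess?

Directly below Tess: Leo, Omar, Bea, Faye.
One step further: Ines, Kai (6 so far).
Nothing else is reachable below Tess; 6 in all.

6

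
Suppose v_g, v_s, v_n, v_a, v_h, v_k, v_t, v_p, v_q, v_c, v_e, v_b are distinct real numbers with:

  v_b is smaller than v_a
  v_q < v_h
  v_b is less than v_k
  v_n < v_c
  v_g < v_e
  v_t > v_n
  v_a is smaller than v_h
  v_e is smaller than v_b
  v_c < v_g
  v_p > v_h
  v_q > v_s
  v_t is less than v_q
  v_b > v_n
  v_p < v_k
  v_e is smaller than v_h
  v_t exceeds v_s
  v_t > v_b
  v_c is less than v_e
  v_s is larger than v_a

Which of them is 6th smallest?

v_a

The consecutive relations fix a unique order: v_n < v_c < v_g < v_e < v_b < v_a < v_s < v_t < v_q < v_h < v_p < v_k.
The 6th smallest is v_a.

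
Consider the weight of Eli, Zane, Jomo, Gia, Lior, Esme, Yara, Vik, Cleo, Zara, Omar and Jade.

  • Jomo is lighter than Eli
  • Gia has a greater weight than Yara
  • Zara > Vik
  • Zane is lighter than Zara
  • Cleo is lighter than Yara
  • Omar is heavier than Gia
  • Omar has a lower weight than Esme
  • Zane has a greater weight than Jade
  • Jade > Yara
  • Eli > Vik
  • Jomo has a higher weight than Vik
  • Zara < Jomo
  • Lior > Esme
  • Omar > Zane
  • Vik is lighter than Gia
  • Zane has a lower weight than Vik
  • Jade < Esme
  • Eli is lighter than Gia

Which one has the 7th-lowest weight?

Jomo

The consecutive relations fix a unique order: Cleo < Yara < Jade < Zane < Vik < Zara < Jomo < Eli < Gia < Omar < Esme < Lior.
Counting 7 from the smallest end gives Jomo.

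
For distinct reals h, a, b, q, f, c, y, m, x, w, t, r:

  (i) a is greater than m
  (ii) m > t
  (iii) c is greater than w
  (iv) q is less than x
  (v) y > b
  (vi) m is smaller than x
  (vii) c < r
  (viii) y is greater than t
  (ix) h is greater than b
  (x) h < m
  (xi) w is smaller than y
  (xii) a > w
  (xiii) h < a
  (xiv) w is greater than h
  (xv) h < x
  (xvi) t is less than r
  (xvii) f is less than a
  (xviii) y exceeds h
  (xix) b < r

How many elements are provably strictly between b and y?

The relations place b below y. An element lies strictly between them when it is forced above b and also forced below y.
Above b: {h, w, c, r, m, a, x}. Below y: {h, t, w}.
Intersection: {h, w} — 2.

2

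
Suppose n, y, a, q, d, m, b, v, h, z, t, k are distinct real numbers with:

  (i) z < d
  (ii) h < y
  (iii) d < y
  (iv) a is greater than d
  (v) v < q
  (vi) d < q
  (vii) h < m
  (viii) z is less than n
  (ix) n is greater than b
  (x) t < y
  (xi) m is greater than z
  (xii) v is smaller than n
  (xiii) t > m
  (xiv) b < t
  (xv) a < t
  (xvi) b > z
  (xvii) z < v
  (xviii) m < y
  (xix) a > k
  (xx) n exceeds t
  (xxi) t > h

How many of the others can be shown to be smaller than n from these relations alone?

9

From n the given relations immediately reach z, b, v, t.
From those, a, h, m — 7 in total.
From those, d, k — 9 in total.
Nothing else is reachable below n; 9 in all.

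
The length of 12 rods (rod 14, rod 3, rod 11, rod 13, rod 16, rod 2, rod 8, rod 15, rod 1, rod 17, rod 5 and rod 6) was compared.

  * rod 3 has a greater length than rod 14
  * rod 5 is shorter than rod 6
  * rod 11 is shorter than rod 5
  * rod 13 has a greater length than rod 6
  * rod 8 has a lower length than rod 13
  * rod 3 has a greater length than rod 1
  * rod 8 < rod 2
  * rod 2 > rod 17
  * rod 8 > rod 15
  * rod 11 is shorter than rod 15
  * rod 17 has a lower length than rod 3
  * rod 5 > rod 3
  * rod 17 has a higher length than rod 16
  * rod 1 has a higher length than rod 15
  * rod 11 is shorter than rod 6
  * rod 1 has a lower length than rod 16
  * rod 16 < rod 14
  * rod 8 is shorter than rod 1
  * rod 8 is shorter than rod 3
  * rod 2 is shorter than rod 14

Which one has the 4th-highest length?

Piecing the relations together gives one ordering: rod 11 < rod 15 < rod 8 < rod 1 < rod 16 < rod 17 < rod 2 < rod 14 < rod 3 < rod 5 < rod 6 < rod 13.
The 4th largest is rod 3.

rod 3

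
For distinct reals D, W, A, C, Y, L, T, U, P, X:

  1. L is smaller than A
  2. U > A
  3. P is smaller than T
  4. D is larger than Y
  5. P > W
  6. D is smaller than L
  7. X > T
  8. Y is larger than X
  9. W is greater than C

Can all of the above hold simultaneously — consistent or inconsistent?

consistent

The single ordering C < W < P < T < X < Y < D < L < A < U satisfies every listed relation, so no contradiction arises.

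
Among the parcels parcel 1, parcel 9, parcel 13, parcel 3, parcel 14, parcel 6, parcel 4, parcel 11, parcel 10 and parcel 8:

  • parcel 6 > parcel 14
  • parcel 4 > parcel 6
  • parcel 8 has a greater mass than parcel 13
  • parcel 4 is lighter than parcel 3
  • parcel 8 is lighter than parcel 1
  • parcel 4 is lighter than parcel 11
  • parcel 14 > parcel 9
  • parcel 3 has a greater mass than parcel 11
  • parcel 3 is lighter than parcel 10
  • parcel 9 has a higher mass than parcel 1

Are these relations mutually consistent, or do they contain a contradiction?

consistent

The single ordering parcel 13 < parcel 8 < parcel 1 < parcel 9 < parcel 14 < parcel 6 < parcel 4 < parcel 11 < parcel 3 < parcel 10 satisfies every listed relation, so no contradiction arises.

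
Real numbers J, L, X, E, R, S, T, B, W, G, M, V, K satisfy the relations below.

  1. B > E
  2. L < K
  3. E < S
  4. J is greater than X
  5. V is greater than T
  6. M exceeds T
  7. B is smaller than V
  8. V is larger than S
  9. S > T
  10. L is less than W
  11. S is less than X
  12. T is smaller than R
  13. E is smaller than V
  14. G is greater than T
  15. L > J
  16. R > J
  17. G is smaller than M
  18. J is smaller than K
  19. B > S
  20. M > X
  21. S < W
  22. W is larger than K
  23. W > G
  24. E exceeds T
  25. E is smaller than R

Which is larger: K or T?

The relevant relations are T < E; E < S; S < X; X < J; J < L; L < K.
Chaining these gives T < E < S < X < J < L < K.
So T < K; K is the larger of the two.

K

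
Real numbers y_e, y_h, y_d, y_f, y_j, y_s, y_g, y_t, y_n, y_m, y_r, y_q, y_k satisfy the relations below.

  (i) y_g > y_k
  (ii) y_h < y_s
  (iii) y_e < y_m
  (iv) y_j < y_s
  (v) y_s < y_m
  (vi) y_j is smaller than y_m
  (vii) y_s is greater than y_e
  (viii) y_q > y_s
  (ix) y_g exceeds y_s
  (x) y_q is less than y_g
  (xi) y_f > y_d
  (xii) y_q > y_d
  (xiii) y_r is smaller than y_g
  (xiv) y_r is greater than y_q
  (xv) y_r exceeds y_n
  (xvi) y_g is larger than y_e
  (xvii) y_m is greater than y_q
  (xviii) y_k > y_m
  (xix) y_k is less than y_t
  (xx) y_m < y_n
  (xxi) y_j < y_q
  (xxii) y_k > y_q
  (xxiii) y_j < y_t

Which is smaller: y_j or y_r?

y_j

y_j < y_s and y_s < y_q give y_j < y_q.
Then y_q < y_m extends the chain to y_m.
Then y_m < y_n extends the chain to y_n.
With y_n < y_r: y_j < y_s < y_q < y_m < y_n < y_r.
So y_j < y_r; y_j is the smaller of the two.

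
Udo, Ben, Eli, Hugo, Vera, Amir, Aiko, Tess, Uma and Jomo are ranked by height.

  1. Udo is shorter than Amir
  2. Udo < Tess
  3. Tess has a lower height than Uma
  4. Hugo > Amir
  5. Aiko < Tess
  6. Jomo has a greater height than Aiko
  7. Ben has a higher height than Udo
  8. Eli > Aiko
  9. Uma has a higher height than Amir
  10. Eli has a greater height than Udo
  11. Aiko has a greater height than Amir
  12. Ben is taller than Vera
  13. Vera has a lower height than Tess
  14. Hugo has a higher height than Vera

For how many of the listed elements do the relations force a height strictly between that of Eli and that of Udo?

The relations place Udo below Eli. An element lies strictly between them when it is forced above Udo and also forced below Eli.
Above Udo: {Amir, Aiko, Tess, Jomo, Uma, Ben, Hugo}. Below Eli: {Amir, Aiko}.
Intersection: {Amir, Aiko} — 2.

2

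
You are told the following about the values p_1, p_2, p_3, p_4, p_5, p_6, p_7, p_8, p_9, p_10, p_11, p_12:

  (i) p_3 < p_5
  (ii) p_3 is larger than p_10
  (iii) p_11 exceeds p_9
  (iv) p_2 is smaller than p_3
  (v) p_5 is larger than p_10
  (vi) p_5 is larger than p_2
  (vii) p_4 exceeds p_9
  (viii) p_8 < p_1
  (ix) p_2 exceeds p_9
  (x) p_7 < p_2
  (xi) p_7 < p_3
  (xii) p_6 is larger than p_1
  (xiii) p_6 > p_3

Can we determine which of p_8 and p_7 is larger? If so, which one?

undetermined

Following every chain through p_8: above p_8 we get p_1, p_6.
p_7 is not reached, and no chain runs the other way from p_7 to p_8.
So the given relations leave the order of p_8 and p_7 undetermined.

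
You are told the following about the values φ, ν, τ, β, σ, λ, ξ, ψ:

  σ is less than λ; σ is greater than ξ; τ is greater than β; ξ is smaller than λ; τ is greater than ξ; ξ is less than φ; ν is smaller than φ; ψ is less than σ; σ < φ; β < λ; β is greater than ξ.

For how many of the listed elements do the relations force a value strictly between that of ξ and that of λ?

Chaining upward from ξ reaches: σ, φ, β, τ.
Chaining downward from λ reaches: ψ, σ, β.
Strictly between ξ and λ are those in both lists: σ, β — 2 elements.

2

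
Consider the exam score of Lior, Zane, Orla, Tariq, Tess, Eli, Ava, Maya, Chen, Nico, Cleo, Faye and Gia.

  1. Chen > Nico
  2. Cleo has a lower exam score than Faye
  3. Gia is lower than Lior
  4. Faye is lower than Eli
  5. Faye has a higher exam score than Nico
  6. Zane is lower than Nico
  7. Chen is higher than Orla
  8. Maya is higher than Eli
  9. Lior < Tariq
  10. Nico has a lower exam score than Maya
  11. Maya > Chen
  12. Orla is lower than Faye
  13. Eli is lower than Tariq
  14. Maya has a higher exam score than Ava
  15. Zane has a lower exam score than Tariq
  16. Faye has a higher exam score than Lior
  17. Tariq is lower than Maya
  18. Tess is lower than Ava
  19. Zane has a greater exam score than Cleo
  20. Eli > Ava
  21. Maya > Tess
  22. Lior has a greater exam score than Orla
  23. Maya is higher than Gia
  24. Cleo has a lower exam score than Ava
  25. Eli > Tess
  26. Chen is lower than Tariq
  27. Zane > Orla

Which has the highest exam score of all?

Chaining downward from Maya: directly below it, Nico, Gia, Chen, Tess, Ava, Eli, Tariq; then Orla, Cleo, Zane, Lior, Faye.
That covers every other element, and nothing is given above Maya, so Maya is the highest exam score.

Maya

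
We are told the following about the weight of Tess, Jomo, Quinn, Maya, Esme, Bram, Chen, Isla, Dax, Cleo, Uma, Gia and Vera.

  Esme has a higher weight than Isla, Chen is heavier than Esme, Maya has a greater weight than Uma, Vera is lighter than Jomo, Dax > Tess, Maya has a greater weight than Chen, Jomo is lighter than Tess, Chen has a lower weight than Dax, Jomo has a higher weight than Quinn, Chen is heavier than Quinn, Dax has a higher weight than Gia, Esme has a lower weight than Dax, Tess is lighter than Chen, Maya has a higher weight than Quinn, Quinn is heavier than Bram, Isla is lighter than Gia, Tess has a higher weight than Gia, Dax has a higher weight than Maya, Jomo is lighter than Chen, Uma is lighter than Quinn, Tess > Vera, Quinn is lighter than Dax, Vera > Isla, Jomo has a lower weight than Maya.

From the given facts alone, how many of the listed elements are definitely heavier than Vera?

The elements the relations force above Vera are Jomo, Tess, Chen, Maya, Dax — no chain reaches any other.
That is 5.

5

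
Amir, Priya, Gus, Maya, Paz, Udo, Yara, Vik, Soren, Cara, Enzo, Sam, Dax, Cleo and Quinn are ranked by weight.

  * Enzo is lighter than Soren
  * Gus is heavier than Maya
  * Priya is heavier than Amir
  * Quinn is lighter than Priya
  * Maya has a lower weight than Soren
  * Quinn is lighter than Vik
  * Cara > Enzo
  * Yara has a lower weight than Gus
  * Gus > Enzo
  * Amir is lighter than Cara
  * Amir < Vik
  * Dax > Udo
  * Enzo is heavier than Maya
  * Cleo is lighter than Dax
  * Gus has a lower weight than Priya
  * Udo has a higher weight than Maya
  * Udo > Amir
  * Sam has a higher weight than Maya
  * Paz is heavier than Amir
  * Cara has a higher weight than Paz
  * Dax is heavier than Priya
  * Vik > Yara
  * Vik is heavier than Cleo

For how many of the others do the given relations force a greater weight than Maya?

From Maya the given relations immediately reach Enzo, Gus, Soren, Sam, Udo.
From those, Priya, Dax, Cara — 8 in total.
Nothing else is reachable above Maya; 8 in all.

8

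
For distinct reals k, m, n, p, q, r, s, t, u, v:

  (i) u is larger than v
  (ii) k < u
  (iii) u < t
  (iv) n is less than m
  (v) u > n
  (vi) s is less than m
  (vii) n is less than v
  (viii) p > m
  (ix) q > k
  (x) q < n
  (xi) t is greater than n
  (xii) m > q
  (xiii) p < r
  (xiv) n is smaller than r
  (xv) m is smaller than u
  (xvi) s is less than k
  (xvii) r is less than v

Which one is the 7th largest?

n

Chaining the given pairs: s < k < q < n < m < p < r < v < u < t.
The 7th largest is n.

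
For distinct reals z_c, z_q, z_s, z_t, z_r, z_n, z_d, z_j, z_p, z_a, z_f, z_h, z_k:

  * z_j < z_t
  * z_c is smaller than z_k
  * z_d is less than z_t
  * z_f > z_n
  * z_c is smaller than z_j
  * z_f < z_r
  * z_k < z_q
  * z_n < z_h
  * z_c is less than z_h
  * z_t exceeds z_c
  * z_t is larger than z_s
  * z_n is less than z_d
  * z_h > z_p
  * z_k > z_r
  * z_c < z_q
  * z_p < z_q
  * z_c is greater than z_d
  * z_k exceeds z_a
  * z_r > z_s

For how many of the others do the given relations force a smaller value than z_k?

7

Directly below z_k: z_a, z_c, z_r.
One step further: z_d, z_s, z_f (6 so far).
One step further: z_n (7 so far).
Nothing else is reachable below z_k; 7 in all.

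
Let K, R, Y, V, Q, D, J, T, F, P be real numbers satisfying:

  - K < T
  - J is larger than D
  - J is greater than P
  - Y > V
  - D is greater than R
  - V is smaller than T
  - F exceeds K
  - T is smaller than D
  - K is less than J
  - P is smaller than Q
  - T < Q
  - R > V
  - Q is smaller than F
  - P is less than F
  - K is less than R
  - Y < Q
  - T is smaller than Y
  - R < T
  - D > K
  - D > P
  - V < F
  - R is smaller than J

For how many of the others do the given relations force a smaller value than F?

From F the given relations immediately reach K, V, P, Q.
From those, T, Y — 6 in total.
From those, R — 7 in total.
Nothing else is reachable below F; 7 in all.

7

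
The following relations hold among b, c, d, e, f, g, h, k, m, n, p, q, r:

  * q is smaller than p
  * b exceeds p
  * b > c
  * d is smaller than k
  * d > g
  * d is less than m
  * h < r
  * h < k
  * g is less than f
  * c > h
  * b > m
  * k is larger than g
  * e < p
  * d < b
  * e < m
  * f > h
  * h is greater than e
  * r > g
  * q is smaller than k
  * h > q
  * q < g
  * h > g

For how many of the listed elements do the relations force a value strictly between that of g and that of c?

The relations place g below c. An element lies strictly between them when it is forced above g and also forced below c.
Above g: {h, d, k, m, r, f, b}. Below c: {q, e, h}.
Intersection: {h} — 1.

1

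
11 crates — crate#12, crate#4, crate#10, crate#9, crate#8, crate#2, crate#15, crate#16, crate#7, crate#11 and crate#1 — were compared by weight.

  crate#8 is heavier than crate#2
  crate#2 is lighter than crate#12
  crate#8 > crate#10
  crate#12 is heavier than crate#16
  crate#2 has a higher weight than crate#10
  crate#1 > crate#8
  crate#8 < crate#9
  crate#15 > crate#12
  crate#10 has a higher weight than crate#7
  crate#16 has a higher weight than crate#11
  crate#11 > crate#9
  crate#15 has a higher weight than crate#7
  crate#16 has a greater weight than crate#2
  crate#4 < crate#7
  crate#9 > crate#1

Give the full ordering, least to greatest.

Each adjacent pair is fixed by a given relation: crate#4 < crate#7; crate#7 < crate#10; crate#10 < crate#2; crate#2 < crate#8; crate#8 < crate#1; crate#1 < crate#9; crate#9 < crate#11; crate#11 < crate#16; crate#16 < crate#12; crate#12 < crate#15. Chaining them end to end gives the full order.

crate#4 < crate#7 < crate#10 < crate#2 < crate#8 < crate#1 < crate#9 < crate#11 < crate#16 < crate#12 < crate#15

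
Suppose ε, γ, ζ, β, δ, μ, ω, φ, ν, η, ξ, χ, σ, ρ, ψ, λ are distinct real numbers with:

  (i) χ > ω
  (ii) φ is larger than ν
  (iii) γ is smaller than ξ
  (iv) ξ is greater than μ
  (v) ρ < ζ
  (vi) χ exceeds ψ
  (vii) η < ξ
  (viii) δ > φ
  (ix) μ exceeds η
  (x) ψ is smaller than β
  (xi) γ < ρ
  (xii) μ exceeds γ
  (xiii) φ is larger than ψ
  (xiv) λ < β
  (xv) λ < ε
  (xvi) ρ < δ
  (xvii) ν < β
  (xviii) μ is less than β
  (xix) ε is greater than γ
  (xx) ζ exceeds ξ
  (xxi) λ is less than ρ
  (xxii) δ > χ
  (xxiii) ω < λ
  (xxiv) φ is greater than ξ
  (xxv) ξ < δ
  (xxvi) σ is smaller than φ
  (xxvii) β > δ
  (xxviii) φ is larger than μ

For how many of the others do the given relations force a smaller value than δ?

12

Directly below δ: ξ, χ, ρ, φ.
One step further: ψ, γ, ω, λ, σ, η, μ, ν (12 so far).
Nothing else is reachable below δ; 12 in all.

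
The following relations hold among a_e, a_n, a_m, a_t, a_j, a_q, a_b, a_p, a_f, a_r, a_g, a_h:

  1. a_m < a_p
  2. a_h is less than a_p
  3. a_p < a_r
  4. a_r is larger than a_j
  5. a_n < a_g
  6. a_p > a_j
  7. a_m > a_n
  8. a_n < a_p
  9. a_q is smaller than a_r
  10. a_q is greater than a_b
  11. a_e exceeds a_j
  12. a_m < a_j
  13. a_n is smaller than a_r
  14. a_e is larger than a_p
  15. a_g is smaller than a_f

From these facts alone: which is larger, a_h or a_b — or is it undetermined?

undetermined

Following every chain through a_b: above a_b we get a_q, a_r.
a_h is not reached, and no chain runs the other way from a_h to a_b.
So the given relations leave the order of a_b and a_h undetermined.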